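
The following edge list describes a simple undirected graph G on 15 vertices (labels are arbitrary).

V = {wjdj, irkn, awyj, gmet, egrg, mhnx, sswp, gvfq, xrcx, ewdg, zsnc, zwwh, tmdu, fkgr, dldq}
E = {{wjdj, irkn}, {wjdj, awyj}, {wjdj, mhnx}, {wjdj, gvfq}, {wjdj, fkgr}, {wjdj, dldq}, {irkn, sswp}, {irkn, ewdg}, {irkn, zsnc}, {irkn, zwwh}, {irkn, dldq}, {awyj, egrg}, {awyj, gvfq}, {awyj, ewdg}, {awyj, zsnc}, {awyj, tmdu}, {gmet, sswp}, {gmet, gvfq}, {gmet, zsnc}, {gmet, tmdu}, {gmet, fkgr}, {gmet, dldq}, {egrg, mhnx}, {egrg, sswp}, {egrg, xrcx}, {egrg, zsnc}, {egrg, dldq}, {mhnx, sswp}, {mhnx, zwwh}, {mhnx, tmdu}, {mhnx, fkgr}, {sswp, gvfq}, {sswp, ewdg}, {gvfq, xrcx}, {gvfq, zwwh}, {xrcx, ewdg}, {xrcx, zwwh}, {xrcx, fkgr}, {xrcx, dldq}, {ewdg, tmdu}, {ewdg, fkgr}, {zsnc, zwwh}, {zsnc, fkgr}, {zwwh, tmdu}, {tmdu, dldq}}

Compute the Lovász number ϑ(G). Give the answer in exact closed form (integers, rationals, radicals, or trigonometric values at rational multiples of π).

Vertex ewdg has 6 neighbors: irkn, awyj, sswp, xrcx, tmdu, fkgr.
N(zsnc) = {irkn, awyj, gmet, egrg, zwwh, fkgr}, |N(zsnc)| = 6.
N(zwwh) = {irkn, mhnx, gvfq, xrcx, zsnc, tmdu}, |N(zwwh)| = 6.
Vertex gvfq has 6 neighbors: wjdj, awyj, gmet, sswp, xrcx, zwwh.
6-regular, N=15; Kneser-type, 2-subsets of [6].
spec(A) ≈ [6.0, 1.0, -3.0] (distinct, 3 d.p.).
ϑ = −N·λ_min/(λ_max−λ_min) = −15·(-3)/(6−(-3)) = 5.
ϑ(G) ≈ 5.0000000.

5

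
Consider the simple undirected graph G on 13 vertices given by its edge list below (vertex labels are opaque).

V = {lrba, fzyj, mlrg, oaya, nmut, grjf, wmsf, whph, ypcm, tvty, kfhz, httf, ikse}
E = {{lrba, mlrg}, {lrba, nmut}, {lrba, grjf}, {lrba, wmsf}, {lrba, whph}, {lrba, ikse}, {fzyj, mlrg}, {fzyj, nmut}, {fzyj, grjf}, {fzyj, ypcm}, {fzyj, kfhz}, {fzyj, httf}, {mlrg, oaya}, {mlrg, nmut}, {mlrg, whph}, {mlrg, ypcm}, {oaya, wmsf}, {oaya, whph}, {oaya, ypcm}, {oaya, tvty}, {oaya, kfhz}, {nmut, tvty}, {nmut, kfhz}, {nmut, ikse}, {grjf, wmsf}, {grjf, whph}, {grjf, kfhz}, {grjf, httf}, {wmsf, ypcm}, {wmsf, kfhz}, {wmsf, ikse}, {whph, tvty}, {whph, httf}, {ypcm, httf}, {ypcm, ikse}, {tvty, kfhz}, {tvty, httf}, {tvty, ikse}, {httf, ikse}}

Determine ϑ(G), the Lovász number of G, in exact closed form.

deg(lrba) = 6; N(lrba) = {mlrg, nmut, grjf, wmsf, whph, ikse}.
N(ikse) = {lrba, nmut, wmsf, ypcm, tvty, httf}, |N(ikse)| = 6.
Vertex wmsf has 6 neighbors: lrba, oaya, grjf, ypcm, kfhz, ikse.
deg(ypcm) = 6; N(ypcm) = {fzyj, mlrg, oaya, wmsf, httf, ikse}.
13-vertex 6-regular graph: strongly regular (13,6,2,3).
Distinct eigenvalues (to 6 d.p.): [6.0, 1.302776, -2.302776].
Lovász (edge-transitive): ϑ = −13·(-sqrt(13)/2 - 1/2)/((6)−(-sqrt(13)/2 - 1/2)) = sqrt(13).
= 3.605551… (decimal).

sqrt(13)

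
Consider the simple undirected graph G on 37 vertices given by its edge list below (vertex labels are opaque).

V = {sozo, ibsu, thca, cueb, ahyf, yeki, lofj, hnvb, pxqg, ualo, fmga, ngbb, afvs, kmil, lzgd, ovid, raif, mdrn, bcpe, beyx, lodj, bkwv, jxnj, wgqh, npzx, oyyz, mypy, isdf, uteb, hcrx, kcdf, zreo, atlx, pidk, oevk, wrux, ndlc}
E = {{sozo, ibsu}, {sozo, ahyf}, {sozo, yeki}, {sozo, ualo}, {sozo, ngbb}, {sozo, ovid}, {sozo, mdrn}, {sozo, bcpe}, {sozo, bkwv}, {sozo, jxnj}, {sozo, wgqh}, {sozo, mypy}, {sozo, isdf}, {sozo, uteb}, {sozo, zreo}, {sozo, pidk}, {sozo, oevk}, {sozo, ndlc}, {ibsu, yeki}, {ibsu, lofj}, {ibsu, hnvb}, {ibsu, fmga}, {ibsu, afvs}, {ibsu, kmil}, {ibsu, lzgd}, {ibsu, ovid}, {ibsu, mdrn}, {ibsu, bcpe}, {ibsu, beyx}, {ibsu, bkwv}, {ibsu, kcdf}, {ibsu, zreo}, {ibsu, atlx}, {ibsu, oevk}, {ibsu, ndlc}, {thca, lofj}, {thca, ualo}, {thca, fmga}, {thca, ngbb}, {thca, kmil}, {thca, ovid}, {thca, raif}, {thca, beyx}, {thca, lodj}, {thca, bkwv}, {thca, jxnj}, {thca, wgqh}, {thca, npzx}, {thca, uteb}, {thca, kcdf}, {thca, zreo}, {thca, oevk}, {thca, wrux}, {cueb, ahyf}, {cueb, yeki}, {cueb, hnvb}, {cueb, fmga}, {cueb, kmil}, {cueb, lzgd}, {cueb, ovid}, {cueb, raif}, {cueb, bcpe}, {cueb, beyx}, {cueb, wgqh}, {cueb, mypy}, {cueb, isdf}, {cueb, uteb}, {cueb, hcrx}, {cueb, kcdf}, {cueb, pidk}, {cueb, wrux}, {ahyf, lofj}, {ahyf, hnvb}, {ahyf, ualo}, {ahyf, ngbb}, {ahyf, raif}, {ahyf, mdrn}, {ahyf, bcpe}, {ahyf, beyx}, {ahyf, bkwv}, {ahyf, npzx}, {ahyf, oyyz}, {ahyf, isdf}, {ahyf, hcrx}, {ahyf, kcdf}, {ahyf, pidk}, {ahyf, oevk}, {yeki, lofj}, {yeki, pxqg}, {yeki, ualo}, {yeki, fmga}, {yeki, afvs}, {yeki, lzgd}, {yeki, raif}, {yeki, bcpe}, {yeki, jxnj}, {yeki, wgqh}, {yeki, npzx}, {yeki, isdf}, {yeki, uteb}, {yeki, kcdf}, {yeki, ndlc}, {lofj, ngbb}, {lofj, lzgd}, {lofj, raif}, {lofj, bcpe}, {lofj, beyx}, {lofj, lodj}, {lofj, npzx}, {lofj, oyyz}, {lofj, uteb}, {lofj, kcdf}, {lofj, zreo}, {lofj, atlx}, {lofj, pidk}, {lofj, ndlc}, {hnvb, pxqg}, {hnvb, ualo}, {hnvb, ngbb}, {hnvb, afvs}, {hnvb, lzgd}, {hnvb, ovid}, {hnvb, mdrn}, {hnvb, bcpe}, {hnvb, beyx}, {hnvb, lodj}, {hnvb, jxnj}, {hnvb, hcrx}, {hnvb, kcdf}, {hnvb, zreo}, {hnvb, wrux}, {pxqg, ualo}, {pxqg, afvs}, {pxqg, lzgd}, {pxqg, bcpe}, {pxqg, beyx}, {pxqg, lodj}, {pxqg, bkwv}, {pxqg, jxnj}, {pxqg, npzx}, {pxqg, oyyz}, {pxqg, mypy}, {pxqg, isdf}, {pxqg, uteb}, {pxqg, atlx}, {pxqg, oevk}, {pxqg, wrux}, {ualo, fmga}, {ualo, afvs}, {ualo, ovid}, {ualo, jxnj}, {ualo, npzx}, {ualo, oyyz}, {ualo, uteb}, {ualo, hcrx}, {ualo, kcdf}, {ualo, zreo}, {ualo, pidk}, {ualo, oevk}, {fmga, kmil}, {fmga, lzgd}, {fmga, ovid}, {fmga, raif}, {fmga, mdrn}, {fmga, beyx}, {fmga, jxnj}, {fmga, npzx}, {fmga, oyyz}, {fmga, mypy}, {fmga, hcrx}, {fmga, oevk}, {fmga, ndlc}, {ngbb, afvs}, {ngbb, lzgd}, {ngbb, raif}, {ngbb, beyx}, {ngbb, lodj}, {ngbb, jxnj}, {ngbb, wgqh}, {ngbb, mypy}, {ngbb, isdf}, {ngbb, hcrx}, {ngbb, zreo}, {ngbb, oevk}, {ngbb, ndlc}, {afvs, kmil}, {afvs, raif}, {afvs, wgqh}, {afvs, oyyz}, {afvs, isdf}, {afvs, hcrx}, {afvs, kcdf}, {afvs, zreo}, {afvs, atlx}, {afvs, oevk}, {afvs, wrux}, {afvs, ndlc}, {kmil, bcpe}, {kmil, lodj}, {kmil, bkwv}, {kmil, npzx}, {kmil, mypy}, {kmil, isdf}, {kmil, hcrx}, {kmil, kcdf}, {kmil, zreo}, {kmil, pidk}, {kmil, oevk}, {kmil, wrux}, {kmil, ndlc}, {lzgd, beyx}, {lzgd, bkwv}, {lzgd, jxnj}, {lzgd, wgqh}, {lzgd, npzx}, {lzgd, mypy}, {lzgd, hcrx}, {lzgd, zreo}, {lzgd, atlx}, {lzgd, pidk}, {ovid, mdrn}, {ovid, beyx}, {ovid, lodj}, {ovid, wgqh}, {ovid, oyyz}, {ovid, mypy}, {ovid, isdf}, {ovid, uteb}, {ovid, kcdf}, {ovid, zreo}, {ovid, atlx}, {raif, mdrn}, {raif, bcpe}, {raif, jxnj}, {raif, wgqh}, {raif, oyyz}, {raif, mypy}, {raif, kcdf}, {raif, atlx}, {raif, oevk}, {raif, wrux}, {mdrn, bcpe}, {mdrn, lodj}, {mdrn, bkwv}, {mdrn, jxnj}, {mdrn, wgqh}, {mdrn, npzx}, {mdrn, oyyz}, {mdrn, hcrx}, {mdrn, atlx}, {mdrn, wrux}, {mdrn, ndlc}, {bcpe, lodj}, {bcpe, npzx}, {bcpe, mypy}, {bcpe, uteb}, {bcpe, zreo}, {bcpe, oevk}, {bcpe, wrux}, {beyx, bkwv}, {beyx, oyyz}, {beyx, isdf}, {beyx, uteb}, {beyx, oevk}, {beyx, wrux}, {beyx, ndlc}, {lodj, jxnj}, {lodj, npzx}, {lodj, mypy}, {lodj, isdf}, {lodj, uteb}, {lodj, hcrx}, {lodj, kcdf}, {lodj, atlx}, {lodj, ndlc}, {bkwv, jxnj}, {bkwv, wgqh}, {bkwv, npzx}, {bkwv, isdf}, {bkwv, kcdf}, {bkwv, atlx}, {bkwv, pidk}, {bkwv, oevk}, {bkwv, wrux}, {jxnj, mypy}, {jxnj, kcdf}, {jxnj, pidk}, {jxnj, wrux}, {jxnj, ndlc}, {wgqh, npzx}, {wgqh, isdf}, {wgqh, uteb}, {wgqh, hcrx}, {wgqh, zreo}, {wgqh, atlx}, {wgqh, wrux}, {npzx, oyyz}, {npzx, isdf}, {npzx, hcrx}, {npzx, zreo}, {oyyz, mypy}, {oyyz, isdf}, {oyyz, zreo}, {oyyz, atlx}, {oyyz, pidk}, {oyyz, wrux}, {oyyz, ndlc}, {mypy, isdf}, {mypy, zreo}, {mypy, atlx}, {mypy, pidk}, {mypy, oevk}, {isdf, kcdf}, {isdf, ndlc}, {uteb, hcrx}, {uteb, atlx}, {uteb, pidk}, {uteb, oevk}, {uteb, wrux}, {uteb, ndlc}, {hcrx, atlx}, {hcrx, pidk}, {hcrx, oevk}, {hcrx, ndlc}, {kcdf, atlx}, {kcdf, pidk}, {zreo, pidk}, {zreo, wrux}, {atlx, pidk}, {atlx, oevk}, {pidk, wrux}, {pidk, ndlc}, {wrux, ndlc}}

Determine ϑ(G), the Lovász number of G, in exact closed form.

sqrt(37)

Vertex pxqg has 18 neighbors: yeki, hnvb, ualo, afvs, lzgd, bcpe, beyx, lodj, bkwv, jxnj, npzx, oyyz, mypy, isdf, uteb, atlx, oevk, wrux.
N(oevk) = {sozo, ibsu, thca, ahyf, pxqg, ualo, fmga, ngbb, afvs, kmil, raif, bcpe, beyx, bkwv, mypy, uteb, hcrx, atlx}, |N(oevk)| = 18.
Vertex ualo has 18 neighbors: sozo, thca, ahyf, yeki, hnvb, pxqg, fmga, afvs, ovid, jxnj, npzx, oyyz, uteb, hcrx, kcdf, zreo, pidk, oevk.
Vertex bcpe has 18 neighbors: sozo, ibsu, cueb, ahyf, yeki, lofj, hnvb, pxqg, kmil, raif, mdrn, lodj, npzx, mypy, uteb, zreo, oevk, wrux.
Regular of degree 18 on 37 vertices: Paley(37): SR with (k,λ,μ)=(18,8,9).
Distinct eigenvalues (to 3 d.p.): [18.0, 2.541, -3.541].
With N=37: ϑ(G) = 37·(-(-sqrt(37)/2 - 1/2))/(18−(-sqrt(37)/2 - 1/2)) = sqrt(37).
≈ 6.08276 (to 5 d.p.).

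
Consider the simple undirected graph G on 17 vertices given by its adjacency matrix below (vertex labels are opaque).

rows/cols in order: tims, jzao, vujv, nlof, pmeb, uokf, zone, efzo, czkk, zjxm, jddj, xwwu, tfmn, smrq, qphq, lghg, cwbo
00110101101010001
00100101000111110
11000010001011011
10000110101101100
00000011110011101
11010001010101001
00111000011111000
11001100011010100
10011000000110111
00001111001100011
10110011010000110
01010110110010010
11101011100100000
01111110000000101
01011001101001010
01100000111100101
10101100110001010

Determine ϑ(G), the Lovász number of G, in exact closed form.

sqrt(17)

Vertex qphq has 8 neighbors: jzao, nlof, pmeb, efzo, czkk, jddj, smrq, lghg.
deg(efzo) = 8; N(efzo) = {tims, jzao, pmeb, uokf, zjxm, jddj, tfmn, qphq}.
deg(zjxm) = 8; N(zjxm) = {pmeb, uokf, zone, efzo, jddj, xwwu, lghg, cwbo}.
Vertex vujv has 8 neighbors: tims, jzao, zone, jddj, tfmn, smrq, lghg, cwbo.
deg(v) = 8 for all v (|V|=17); SR(17,8,3,4) — a Paley graph.
A has 3 distinct eigenvalues ≈ [8.0, 1.56155, -2.56155].
ϑ = −N·λ_min/(λ_max−λ_min) = −17·(-sqrt(17)/2 - 1/2)/(8−(-sqrt(17)/2 - 1/2)) = sqrt(17).
= 4.12311… (decimal).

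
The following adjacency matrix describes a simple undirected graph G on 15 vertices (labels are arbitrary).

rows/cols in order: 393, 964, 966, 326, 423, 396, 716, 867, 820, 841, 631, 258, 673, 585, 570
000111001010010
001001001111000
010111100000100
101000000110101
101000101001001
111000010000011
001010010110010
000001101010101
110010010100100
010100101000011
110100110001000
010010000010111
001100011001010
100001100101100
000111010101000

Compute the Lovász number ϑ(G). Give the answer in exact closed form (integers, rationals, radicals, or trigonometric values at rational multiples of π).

deg(964) = 6; N(964) = {966, 396, 820, 841, 631, 258}.
N(393) = {326, 423, 396, 820, 631, 585}, |N(393)| = 6.
Vertex 820 has 6 neighbors: 393, 964, 423, 867, 841, 673.
N(585) = {393, 396, 716, 841, 258, 673}, |N(585)| = 6.
G on 15 vertices is 6-regular; Kneser K(6,2) on C(6,2)=15 vertices.
spec(A) ≈ [6.0, 1.0, -3.0] (distinct, 4 d.p.).
λ_max=6, λ_min=-3; ϑ = −15·λ_min/(λ_max−λ_min) = 5.
ϑ(G) ≈ 5.0000000.

5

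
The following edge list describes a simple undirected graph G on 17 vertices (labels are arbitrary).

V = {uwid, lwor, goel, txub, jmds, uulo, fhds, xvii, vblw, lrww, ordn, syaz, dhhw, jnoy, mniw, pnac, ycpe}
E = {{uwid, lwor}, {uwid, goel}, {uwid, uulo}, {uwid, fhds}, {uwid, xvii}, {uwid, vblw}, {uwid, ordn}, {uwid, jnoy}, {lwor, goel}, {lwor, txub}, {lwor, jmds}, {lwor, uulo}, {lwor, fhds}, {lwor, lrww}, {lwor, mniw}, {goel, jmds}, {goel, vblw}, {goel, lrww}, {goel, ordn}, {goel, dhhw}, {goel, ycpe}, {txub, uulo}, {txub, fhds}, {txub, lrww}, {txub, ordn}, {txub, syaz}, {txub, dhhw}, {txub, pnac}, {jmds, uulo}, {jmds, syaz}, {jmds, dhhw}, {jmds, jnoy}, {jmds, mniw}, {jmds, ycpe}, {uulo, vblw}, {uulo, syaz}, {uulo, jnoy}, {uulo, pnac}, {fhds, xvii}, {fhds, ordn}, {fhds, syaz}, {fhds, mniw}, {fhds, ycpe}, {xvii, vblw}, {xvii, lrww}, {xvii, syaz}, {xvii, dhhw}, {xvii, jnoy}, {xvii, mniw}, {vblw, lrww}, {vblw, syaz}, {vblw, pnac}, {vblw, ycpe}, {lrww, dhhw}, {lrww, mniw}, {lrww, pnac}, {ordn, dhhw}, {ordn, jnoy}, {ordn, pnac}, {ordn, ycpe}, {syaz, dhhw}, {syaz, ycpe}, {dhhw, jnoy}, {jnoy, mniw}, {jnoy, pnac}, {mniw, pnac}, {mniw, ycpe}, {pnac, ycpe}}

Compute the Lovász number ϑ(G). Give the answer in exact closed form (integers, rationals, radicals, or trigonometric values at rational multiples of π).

sqrt(17)

deg(lwor) = 8; N(lwor) = {uwid, goel, txub, jmds, uulo, fhds, lrww, mniw}.
Vertex syaz has 8 neighbors: txub, jmds, uulo, fhds, xvii, vblw, dhhw, ycpe.
Vertex dhhw has 8 neighbors: goel, txub, jmds, xvii, lrww, ordn, syaz, jnoy.
Vertex jnoy has 8 neighbors: uwid, jmds, uulo, xvii, ordn, dhhw, mniw, pnac.
Every vertex has degree 8 (N=17); Paley(17): SR with (k,λ,μ)=(8,3,4).
A has 3 distinct eigenvalues ≈ [8.0, 1.561553, -2.561553].
With N=17: ϑ(G) = 17·(-(-sqrt(17)/2 - 1/2))/(8−(-sqrt(17)/2 - 1/2)) = sqrt(17).
Numerically 4.1231056.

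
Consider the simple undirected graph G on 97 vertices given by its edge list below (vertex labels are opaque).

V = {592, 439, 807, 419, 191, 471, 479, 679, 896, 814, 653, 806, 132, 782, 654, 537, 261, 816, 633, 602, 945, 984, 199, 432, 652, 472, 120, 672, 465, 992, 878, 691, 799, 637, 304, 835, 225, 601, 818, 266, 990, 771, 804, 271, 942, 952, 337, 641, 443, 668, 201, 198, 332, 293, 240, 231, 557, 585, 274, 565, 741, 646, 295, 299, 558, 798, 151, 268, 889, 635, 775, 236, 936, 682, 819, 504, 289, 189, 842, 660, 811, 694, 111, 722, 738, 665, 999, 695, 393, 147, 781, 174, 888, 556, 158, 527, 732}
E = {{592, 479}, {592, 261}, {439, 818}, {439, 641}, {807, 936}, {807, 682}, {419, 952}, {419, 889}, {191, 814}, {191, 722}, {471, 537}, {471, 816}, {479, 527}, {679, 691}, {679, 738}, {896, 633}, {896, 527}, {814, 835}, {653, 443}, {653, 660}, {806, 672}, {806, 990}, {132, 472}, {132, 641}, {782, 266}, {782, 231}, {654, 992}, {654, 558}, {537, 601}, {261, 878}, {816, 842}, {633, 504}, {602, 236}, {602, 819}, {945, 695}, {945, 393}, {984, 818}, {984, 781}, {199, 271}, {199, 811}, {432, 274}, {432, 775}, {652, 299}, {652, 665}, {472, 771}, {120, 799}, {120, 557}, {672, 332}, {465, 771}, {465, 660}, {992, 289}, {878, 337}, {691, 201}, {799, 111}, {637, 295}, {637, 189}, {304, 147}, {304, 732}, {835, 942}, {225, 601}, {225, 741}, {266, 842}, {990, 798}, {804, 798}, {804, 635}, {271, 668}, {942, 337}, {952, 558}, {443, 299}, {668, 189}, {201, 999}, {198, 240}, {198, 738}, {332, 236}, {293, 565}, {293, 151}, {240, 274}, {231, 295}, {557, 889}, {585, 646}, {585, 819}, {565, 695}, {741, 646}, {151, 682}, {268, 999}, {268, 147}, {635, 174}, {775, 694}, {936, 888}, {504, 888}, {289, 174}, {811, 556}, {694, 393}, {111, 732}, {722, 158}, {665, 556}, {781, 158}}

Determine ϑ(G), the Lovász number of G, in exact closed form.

97*cos(pi/97)/(cos(pi/97) + 1)

Vertex 419 has 2 neighbors: 952, 889.
Vertex 293 has 2 neighbors: 565, 151.
deg(472) = 2; N(472) = {132, 771}.
N(637) = {295, 189}, |N(637)| = 2.
Every vertex has degree 2 (N=97); a single 97-cycle (edge-transitive).
Distinct eigenvalues (to 4 d.p.): [2.0, 1.9958, 1.9832, 1.9624, 1.9332, 1.896, 1.8508, 1.7979, 1.7374, 1.6697, 1.5949, 1.5134, 1.4256, 1.3318, 1.2325, 1.1279, 1.0186, 0.9051, 0.7878, 0.6671, 0.5437, 0.4179, 0.2905, 0.1618, 0.0324, -0.0971, -0.2262, -0.3544, -0.481, -0.6057, -0.7278, -0.8469, -0.9624, -1.0738, -1.1808, -1.2828, -1.3794, -1.4703, -1.555, -1.6331, -1.7044, -1.7686, -1.8253, -1.8744, -1.9156, -1.9488, -1.9738, -1.9906, -1.999].
ϑ = −N·λ_min/(λ_max−λ_min) = −97·(-2*cos(pi/97))/(2−(-2*cos(pi/97))) = 97*cos(pi/97)/(cos(pi/97) + 1).
≈ 48.4873 (to 4 d.p.).
Sandwich: α(G)=48 ≤ ϑ(G)=97*cos(pi/97)/(cos(pi/97) + 1) ≤ χ(Ḡ)=49 (both strict).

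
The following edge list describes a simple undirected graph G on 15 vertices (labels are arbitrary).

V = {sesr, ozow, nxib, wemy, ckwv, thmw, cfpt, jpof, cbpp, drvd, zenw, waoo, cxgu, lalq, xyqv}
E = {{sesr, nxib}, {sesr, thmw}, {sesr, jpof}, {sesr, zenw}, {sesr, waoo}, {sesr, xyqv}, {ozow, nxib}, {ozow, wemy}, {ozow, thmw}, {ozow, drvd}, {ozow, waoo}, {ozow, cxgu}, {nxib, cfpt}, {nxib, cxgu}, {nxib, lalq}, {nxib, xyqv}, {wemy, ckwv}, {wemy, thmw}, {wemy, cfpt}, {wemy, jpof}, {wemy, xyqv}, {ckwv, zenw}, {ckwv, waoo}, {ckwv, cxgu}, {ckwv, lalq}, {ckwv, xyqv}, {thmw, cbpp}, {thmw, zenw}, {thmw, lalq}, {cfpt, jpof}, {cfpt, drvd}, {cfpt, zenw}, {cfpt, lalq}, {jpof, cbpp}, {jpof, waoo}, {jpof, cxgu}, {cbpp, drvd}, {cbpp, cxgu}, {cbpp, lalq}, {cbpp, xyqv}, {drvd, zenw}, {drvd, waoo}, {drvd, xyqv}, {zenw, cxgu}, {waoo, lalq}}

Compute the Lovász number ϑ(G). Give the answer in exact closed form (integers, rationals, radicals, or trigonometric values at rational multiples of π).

5

Vertex drvd has 6 neighbors: ozow, cfpt, cbpp, zenw, waoo, xyqv.
deg(xyqv) = 6; N(xyqv) = {sesr, nxib, wemy, ckwv, cbpp, drvd}.
deg(nxib) = 6; N(nxib) = {sesr, ozow, cfpt, cxgu, lalq, xyqv}.
deg(cxgu) = 6; N(cxgu) = {ozow, nxib, ckwv, jpof, cbpp, zenw}.
Every vertex has degree 6 (N=15); this is K(6,2), the Kneser graph.
spec(A) ≈ [6.0, 1.0, -3.0] (distinct, 4 d.p.).
Lovász (edge-transitive): ϑ = −15·(-3)/((6)−(-3)) = 5.
= 5.0000… (decimal).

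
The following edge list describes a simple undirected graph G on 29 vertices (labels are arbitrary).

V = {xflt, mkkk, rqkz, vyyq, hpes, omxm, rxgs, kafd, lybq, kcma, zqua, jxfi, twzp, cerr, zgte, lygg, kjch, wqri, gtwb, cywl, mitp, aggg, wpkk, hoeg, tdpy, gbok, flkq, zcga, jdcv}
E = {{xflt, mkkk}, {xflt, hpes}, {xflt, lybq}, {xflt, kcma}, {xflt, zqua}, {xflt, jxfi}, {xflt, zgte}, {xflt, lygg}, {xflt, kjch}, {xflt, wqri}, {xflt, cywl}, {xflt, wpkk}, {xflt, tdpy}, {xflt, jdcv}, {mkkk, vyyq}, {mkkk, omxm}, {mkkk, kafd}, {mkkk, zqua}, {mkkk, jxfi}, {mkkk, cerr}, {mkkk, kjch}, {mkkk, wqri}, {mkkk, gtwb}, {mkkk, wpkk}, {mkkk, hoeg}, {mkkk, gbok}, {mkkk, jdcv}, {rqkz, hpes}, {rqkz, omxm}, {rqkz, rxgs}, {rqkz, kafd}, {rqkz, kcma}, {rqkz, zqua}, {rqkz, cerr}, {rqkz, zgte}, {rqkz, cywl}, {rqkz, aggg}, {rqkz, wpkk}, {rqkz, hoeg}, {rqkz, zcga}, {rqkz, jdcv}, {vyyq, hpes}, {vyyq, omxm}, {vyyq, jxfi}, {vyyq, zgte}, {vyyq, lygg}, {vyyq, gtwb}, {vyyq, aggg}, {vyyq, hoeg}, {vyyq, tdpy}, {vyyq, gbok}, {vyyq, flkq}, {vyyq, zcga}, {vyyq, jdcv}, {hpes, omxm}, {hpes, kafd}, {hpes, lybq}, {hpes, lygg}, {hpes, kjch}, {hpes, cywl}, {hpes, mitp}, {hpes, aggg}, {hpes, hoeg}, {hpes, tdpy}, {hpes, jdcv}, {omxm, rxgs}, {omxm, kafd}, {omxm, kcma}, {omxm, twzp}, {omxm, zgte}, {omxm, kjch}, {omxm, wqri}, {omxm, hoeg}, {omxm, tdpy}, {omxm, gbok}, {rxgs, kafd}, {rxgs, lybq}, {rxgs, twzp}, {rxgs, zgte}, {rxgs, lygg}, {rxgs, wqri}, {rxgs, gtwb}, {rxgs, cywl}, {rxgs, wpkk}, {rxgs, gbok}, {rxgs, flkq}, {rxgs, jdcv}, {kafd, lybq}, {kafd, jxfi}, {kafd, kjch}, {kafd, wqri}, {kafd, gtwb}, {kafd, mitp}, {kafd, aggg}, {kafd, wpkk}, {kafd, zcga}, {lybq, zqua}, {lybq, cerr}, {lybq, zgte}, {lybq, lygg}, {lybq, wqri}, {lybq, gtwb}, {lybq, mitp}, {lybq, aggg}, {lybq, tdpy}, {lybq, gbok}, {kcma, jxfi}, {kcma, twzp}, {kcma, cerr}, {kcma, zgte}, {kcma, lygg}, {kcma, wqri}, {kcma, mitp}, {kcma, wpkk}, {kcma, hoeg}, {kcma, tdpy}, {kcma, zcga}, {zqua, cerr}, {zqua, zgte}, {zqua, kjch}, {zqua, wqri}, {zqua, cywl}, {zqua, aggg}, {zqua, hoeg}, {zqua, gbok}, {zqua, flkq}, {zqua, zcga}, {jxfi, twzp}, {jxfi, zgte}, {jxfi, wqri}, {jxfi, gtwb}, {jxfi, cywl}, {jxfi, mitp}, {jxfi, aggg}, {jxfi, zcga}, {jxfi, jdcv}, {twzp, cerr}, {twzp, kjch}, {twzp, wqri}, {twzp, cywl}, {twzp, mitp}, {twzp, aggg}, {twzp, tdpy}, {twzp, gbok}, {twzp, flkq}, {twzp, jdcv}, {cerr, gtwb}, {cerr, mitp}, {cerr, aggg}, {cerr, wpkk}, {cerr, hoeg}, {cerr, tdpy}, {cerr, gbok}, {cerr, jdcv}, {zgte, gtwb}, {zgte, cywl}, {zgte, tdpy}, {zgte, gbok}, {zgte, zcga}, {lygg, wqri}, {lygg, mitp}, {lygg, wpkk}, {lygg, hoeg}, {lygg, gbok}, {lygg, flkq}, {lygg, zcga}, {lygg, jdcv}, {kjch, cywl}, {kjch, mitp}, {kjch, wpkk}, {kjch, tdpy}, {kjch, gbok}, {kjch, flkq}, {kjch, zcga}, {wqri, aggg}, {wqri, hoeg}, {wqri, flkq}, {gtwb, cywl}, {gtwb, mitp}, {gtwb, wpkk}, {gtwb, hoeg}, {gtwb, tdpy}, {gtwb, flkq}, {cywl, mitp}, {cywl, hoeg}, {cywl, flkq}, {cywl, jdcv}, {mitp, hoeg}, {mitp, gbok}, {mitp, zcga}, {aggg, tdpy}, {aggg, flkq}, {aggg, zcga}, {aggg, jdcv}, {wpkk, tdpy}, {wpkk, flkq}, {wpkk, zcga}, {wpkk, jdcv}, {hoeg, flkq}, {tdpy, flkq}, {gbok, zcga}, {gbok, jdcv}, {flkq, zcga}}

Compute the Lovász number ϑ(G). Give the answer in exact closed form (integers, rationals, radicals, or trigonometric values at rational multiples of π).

sqrt(29)

Vertex rqkz has 14 neighbors: hpes, omxm, rxgs, kafd, kcma, zqua, cerr, zgte, cywl, aggg, wpkk, hoeg, zcga, jdcv.
deg(aggg) = 14; N(aggg) = {rqkz, vyyq, hpes, kafd, lybq, zqua, jxfi, twzp, cerr, wqri, tdpy, flkq, zcga, jdcv}.
Vertex twzp has 14 neighbors: omxm, rxgs, kcma, jxfi, cerr, kjch, wqri, cywl, mitp, aggg, tdpy, gbok, flkq, jdcv.
N(zcga) = {rqkz, vyyq, kafd, kcma, zqua, jxfi, zgte, lygg, kjch, mitp, aggg, wpkk, gbok, flkq}, |N(zcga)| = 14.
Every vertex has degree 14 (N=29); SR(29,14,6,7) — a Paley graph.
The 3 distinct eigenvalues: [14.0, 2.1926, -3.1926].
λ_max=14, λ_min=-sqrt(29)/2 - 1/2; ϑ = −29·λ_min/(λ_max−λ_min) = sqrt(29).
≈ 5.385164807 (to 9 d.p.).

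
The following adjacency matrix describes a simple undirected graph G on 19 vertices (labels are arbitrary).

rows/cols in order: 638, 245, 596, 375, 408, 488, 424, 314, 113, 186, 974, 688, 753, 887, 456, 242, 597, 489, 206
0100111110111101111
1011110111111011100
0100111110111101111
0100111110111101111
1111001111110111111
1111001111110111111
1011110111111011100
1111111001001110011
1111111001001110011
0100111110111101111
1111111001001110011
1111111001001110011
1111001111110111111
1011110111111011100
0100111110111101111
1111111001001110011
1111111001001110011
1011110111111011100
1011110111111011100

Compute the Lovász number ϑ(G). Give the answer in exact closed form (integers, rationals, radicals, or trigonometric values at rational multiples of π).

N(206) = {638, 596, 375, 408, 488, 314, 113, 186, 974, 688, 753, 456, 242, 597}, |N(206)| = 14.
deg(597) = 13; N(597) = {638, 245, 596, 375, 408, 488, 424, 186, 753, 887, 456, 489, 206}.
N(314) = {638, 245, 596, 375, 408, 488, 424, 186, 753, 887, 456, 489, 206}, |N(314)| = 13.
Vertex 408 has 16 neighbors: 638, 245, 596, 375, 424, 314, 113, 186, 974, 688, 887, 456, 242, 597, 489, 206.
Complete 4-partite, parts [6, 5, 5, 3]: perfect, ϑ = α = 6.
Numerically 6.0000000.
Lovász sandwich 6 ≤ 6 ≤ 6: collapsed.

6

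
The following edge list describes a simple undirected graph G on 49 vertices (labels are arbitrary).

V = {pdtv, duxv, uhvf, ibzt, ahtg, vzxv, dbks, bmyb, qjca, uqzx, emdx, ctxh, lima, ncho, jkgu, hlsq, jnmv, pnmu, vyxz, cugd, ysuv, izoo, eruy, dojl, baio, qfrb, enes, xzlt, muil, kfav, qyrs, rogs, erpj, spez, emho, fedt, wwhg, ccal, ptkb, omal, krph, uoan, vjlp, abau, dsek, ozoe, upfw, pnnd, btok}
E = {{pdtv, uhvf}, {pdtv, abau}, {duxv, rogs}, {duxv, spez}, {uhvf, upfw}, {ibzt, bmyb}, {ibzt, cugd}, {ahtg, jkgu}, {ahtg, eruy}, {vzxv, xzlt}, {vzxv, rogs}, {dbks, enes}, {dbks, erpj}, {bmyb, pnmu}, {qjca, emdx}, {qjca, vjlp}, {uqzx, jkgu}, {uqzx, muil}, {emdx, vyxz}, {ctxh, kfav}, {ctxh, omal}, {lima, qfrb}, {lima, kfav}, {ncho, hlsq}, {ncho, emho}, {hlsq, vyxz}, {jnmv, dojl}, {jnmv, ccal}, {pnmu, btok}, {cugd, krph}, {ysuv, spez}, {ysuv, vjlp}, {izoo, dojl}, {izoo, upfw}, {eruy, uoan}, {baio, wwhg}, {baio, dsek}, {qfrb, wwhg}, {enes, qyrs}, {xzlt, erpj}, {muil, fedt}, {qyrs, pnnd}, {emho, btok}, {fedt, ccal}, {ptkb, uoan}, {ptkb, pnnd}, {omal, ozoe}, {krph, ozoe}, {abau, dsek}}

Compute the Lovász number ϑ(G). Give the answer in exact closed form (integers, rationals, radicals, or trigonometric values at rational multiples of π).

49*cos(pi/49)/(cos(pi/49) + 1)

N(qyrs) = {enes, pnnd}, |N(qyrs)| = 2.
N(qfrb) = {lima, wwhg}, |N(qfrb)| = 2.
N(erpj) = {dbks, xzlt}, |N(erpj)| = 2.
N(kfav) = {ctxh, lima}, |N(kfav)| = 2.
G on 49 vertices is 2-regular; connected 2-regular on 49 ⇒ C_{49}.
The 25 distinct eigenvalues: [2.0, 1.98358, 1.93459, 1.85383, 1.74264, 1.60283, 1.4367, 1.24698, 1.03679, 0.80957, 0.56906, 0.3192, 0.0641, -0.19205, -0.44504, -0.69073, -0.92508, -1.14423, -1.3446, -1.52289, -1.67618, -1.80194, -1.89811, -1.96312, -1.99589].
Lovász: ϑ = −49(-2*cos(pi/49))/(2+-(-1)*2*cos(pi/49)) = 49*cos(pi/49)/(cos(pi/49) + 1).
Numerically 24.4748052.
Sandwich: α(G)=24 ≤ ϑ(G)=49*cos(pi/49)/(cos(pi/49) + 1) ≤ χ(Ḡ)=25 (both strict).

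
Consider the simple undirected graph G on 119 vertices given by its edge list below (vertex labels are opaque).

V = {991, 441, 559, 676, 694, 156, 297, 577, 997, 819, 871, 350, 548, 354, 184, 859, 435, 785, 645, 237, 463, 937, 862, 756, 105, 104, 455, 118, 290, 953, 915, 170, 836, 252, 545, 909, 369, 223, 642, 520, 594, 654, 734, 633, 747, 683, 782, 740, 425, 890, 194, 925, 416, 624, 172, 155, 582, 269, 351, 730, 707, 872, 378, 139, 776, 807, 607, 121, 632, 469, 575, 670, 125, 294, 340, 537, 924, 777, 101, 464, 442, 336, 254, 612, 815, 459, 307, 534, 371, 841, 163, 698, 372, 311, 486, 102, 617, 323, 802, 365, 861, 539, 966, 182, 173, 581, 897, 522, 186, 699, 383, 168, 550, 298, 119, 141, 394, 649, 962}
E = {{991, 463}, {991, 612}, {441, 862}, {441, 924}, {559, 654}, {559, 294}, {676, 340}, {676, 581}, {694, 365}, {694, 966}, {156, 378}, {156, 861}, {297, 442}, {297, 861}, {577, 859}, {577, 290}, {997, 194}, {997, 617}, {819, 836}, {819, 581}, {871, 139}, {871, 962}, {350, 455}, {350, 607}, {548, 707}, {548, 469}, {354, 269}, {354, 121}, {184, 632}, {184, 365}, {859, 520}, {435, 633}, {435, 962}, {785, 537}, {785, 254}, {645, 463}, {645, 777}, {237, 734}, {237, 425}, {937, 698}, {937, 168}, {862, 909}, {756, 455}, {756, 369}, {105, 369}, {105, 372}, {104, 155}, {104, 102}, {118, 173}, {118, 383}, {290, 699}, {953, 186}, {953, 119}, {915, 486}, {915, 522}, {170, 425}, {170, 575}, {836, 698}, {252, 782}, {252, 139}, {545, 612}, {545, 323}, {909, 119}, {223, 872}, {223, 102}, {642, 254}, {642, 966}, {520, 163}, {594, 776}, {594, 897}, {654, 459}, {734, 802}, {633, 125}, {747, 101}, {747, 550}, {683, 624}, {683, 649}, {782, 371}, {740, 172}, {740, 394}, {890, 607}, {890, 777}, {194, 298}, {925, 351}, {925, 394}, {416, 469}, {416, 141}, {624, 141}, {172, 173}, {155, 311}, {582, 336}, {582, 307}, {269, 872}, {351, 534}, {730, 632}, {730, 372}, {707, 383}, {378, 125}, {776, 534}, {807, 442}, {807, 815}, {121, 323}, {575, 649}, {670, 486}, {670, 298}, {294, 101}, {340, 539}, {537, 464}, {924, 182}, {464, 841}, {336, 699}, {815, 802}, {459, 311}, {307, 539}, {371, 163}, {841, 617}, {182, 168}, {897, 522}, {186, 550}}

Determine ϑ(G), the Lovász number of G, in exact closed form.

deg(872) = 2; N(872) = {223, 269}.
Vertex 464 has 2 neighbors: 537, 841.
N(699) = {290, 336}, |N(699)| = 2.
deg(186) = 2; N(186) = {953, 550}.
G on 119 vertices is 2-regular; connected 2-regular on 119 ⇒ C_{119}.
A has 60 distinct eigenvalues ≈ [2.0, 1.997, 1.989, 1.975, 1.956, 1.931, 1.9, 1.865, 1.824, 1.778, 1.728, 1.672, 1.612, 1.547, 1.478, 1.405, 1.328, 1.247, 1.163, 1.075, 0.985, 0.891, 0.796, 0.698, 0.598, 0.496, 0.393, 0.289, 0.185, 0.079, -0.026, -0.132, -0.237, -0.342, -0.445, -0.547, -0.648, -0.747, -0.844, -0.938, -1.03, -1.119, -1.205, -1.288, -1.367, -1.442, -1.513, -1.58, -1.642, -1.7, -1.754, -1.802, -1.845, -1.883, -1.916, -1.944, -1.966, -1.983, -1.994, -1.999].
ϑ = −N·λ_min/(λ_max−λ_min) = −119·(-2*cos(pi/119))/(2−(-2*cos(pi/119))) = 119*cos(pi/119)/(cos(pi/119) + 1).
ϑ(G) ≈ 59.4896.
Lovász sandwich 59 ≤ 119*cos(pi/119)/(cos(pi/119) + 1) ≤ 60: both strict.

119*cos(pi/119)/(cos(pi/119) + 1)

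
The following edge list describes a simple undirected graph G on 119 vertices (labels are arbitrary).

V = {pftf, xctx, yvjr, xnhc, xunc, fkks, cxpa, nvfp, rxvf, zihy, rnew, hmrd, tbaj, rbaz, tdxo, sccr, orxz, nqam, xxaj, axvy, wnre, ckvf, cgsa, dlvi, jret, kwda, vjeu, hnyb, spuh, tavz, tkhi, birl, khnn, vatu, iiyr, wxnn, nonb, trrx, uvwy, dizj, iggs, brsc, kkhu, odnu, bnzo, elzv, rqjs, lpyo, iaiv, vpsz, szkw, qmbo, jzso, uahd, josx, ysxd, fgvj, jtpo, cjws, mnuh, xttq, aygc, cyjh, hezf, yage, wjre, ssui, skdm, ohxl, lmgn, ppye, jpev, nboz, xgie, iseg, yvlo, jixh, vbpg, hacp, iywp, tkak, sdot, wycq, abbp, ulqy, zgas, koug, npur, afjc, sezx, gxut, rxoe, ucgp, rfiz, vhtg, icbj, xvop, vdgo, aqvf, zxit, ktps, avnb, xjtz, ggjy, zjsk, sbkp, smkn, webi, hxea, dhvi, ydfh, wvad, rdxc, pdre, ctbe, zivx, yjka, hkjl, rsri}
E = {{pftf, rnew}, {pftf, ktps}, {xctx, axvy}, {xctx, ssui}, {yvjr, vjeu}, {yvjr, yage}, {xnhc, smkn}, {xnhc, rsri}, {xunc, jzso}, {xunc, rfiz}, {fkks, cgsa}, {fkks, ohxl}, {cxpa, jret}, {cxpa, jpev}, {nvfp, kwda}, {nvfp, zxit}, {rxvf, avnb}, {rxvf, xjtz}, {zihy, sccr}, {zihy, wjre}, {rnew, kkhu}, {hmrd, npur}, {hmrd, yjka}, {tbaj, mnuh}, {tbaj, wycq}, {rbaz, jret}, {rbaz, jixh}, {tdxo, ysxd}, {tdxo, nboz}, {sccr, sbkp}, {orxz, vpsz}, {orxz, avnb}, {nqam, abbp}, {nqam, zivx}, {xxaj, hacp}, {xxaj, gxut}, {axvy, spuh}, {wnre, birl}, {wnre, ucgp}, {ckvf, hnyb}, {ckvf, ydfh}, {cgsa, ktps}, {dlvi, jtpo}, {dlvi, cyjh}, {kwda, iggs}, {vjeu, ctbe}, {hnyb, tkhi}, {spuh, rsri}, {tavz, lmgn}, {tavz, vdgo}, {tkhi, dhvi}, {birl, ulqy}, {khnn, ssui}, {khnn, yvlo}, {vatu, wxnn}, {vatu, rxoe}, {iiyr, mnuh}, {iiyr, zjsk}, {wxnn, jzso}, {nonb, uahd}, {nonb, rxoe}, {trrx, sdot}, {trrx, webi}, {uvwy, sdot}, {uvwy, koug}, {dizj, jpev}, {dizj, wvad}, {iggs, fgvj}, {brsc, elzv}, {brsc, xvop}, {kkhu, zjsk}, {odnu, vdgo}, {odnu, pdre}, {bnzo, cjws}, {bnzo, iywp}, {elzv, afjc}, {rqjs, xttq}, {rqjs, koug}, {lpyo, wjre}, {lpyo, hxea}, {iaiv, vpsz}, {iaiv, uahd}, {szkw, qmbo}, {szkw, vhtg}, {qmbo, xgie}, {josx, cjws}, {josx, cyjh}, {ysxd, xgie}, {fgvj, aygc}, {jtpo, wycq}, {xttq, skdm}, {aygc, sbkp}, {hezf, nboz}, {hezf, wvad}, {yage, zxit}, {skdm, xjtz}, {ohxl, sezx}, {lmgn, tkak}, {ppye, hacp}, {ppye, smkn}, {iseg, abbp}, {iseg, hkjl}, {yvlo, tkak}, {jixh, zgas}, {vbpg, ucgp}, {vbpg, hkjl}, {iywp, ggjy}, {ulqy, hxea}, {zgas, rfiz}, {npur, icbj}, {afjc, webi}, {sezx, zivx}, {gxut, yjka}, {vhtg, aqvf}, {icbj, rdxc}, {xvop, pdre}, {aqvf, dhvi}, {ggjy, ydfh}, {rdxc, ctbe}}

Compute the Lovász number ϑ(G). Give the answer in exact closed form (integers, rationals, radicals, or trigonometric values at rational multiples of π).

N(lmgn) = {tavz, tkak}, |N(lmgn)| = 2.
deg(hxea) = 2; N(hxea) = {lpyo, ulqy}.
Vertex rnew has 2 neighbors: pftf, kkhu.
deg(icbj) = 2; N(icbj) = {npur, rdxc}.
2-regular, N=119; a single 119-cycle (edge-transitive).
spec(A) ≈ [2.0, 1.997213, 1.988859, 1.974962, 1.95556, 1.930708, 1.900475, 1.864944, 1.824216, 1.778403, 1.727634, 1.672049, 1.611804, 1.547067, 1.478018, 1.404849, 1.327765, 1.24698, 1.162719, 1.075218, 0.984719, 0.891477, 0.795749, 0.697804, 0.597914, 0.496357, 0.393417, 0.28938, 0.184537, 0.079179, -0.026399, -0.131904, -0.237041, -0.341517, -0.445042, -0.547326, -0.648085, -0.747037, -0.843907, -0.938425, -1.030328, -1.119358, -1.205269, -1.287821, -1.366783, -1.441936, -1.51307, -1.579986, -1.642499, -1.700434, -1.75363, -1.801938, -1.845223, -1.883366, -1.916259, -1.943812, -1.965946, -1.982601, -1.993731, -1.999303] (distinct, 6 d.p.).
With N=119: ϑ(G) = 119·(-(-1)*2*cos(pi/119))/(2−(-2*cos(pi/119))) = 119*cos(pi/119)/(cos(pi/119) + 1).
= 59.48963… (decimal).
59 ≤ 119*cos(pi/119)/(cos(pi/119) + 1) ≤ 60: both strict.

119*cos(pi/119)/(cos(pi/119) + 1)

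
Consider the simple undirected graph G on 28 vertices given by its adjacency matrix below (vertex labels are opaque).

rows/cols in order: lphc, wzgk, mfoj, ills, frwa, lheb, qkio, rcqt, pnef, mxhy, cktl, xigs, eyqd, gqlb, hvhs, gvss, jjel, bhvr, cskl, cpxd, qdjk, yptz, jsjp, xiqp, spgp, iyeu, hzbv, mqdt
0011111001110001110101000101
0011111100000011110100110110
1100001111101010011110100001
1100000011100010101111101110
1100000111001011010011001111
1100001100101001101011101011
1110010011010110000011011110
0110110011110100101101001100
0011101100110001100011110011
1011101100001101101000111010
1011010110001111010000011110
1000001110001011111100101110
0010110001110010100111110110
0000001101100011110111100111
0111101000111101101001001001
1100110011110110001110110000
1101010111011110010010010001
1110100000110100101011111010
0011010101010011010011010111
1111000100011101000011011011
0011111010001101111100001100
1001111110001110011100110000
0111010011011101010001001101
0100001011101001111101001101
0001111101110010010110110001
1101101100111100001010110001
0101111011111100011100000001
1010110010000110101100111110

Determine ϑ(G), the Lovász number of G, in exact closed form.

7

Vertex ills has 15 neighbors: lphc, wzgk, pnef, mxhy, cktl, hvhs, jjel, cskl, cpxd, qdjk, yptz, jsjp, spgp, iyeu, hzbv.
Vertex xiqp has 15 neighbors: wzgk, qkio, pnef, mxhy, cktl, eyqd, gvss, jjel, bhvr, cskl, cpxd, yptz, spgp, iyeu, mqdt.
N(pnef) = {mfoj, ills, frwa, qkio, rcqt, cktl, xigs, gvss, jjel, qdjk, yptz, jsjp, xiqp, hzbv, mqdt}, |N(pnef)| = 15.
N(qkio) = {lphc, wzgk, mfoj, lheb, pnef, mxhy, xigs, gqlb, hvhs, qdjk, yptz, xiqp, spgp, iyeu, hzbv}, |N(qkio)| = 15.
deg(v) = 15 for all v (|V|=28); this is K(8,2), the Kneser graph.
The 3 distinct eigenvalues: [15.0, 1.0, -5.0].
Lovász: ϑ = −28(-5)/(15+-1*(-5)) = 7.
ϑ(G) ≈ 7.0000.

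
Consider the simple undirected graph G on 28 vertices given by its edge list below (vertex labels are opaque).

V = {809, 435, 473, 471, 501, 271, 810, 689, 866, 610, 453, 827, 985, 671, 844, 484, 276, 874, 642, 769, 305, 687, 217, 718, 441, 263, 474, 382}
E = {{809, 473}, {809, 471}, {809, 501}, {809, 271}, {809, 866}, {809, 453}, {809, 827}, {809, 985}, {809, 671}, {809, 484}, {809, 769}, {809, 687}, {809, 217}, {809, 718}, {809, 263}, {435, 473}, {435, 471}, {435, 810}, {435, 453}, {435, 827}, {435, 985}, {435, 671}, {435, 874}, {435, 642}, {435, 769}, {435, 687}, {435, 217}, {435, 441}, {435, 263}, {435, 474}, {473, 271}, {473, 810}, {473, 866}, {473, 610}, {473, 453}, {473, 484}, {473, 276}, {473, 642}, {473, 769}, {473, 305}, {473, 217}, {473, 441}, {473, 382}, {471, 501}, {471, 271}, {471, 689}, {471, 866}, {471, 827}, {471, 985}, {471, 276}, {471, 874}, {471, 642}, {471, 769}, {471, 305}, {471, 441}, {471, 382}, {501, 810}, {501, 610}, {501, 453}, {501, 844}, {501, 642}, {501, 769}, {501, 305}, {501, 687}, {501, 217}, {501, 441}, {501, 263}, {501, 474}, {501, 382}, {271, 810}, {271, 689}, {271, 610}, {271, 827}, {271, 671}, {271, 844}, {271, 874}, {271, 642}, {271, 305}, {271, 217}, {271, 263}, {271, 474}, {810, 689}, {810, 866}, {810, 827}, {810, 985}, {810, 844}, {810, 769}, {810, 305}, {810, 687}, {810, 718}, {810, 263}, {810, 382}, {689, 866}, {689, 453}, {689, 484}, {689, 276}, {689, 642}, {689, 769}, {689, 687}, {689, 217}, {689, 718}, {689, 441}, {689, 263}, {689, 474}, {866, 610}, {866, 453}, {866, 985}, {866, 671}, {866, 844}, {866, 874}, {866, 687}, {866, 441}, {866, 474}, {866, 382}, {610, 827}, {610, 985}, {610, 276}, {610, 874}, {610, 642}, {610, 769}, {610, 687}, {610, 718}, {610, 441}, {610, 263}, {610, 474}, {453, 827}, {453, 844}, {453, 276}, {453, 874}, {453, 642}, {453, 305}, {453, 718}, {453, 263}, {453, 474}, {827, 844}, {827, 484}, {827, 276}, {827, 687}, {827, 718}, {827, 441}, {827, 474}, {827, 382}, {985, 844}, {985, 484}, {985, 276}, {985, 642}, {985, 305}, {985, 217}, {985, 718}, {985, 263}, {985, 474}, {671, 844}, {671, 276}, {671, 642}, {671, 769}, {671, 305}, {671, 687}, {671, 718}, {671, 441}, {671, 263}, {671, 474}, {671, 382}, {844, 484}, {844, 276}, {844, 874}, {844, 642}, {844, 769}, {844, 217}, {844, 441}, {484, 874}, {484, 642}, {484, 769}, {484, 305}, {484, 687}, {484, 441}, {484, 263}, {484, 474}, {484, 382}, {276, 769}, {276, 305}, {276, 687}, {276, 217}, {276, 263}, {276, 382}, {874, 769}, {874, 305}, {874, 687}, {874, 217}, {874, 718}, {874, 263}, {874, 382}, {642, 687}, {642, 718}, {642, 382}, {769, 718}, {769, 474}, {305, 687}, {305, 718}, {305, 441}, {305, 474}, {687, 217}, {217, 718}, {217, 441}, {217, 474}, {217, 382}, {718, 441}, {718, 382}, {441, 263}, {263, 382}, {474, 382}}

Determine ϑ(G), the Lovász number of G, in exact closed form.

Vertex 671 has 15 neighbors: 809, 435, 271, 866, 844, 276, 642, 769, 305, 687, 718, 441, 263, 474, 382.
Vertex 263 has 15 neighbors: 809, 435, 501, 271, 810, 689, 610, 453, 985, 671, 484, 276, 874, 441, 382.
N(217) = {809, 435, 473, 501, 271, 689, 985, 844, 276, 874, 687, 718, 441, 474, 382}, |N(217)| = 15.
N(718) = {809, 810, 689, 610, 453, 827, 985, 671, 874, 642, 769, 305, 217, 441, 382}, |N(718)| = 15.
28-vertex 15-regular graph: this is K(8,2), the Kneser graph.
Distinct eigenvalues (to 3 d.p.): [15.0, 1.0, -5.0].
ϑ = −N·λ_min/(λ_max−λ_min) = −28·(-5)/(15−(-5)) = 7.
ϑ(G) ≈ 7.000000000.

7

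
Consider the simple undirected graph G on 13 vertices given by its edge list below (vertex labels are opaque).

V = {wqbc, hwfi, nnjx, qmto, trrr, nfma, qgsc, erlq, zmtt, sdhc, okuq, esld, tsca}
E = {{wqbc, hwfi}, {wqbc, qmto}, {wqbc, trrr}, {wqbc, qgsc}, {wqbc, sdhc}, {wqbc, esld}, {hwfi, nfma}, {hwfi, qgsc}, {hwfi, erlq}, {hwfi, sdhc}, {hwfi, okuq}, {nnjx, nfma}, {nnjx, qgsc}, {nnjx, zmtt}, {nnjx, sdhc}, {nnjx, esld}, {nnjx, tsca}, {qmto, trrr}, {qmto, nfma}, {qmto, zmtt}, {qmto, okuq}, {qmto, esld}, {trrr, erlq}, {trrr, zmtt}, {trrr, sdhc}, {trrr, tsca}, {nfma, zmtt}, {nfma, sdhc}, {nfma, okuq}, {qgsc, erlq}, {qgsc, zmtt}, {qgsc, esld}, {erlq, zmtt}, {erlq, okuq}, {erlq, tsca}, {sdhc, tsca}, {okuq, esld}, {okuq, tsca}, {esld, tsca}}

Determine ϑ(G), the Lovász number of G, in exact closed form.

sqrt(13)

N(qmto) = {wqbc, trrr, nfma, zmtt, okuq, esld}, |N(qmto)| = 6.
deg(esld) = 6; N(esld) = {wqbc, nnjx, qmto, qgsc, okuq, tsca}.
deg(nnjx) = 6; N(nnjx) = {nfma, qgsc, zmtt, sdhc, esld, tsca}.
N(hwfi) = {wqbc, nfma, qgsc, erlq, sdhc, okuq}, |N(hwfi)| = 6.
13-vertex 6-regular graph: strongly regular (13,6,2,3).
A has 3 distinct eigenvalues ≈ [6.0, 1.3028, -2.3028].
With N=13: ϑ(G) = 13·(-(-sqrt(13)/2 - 1/2))/(6−(-sqrt(13)/2 - 1/2)) = sqrt(13).
= 3.605551… (decimal).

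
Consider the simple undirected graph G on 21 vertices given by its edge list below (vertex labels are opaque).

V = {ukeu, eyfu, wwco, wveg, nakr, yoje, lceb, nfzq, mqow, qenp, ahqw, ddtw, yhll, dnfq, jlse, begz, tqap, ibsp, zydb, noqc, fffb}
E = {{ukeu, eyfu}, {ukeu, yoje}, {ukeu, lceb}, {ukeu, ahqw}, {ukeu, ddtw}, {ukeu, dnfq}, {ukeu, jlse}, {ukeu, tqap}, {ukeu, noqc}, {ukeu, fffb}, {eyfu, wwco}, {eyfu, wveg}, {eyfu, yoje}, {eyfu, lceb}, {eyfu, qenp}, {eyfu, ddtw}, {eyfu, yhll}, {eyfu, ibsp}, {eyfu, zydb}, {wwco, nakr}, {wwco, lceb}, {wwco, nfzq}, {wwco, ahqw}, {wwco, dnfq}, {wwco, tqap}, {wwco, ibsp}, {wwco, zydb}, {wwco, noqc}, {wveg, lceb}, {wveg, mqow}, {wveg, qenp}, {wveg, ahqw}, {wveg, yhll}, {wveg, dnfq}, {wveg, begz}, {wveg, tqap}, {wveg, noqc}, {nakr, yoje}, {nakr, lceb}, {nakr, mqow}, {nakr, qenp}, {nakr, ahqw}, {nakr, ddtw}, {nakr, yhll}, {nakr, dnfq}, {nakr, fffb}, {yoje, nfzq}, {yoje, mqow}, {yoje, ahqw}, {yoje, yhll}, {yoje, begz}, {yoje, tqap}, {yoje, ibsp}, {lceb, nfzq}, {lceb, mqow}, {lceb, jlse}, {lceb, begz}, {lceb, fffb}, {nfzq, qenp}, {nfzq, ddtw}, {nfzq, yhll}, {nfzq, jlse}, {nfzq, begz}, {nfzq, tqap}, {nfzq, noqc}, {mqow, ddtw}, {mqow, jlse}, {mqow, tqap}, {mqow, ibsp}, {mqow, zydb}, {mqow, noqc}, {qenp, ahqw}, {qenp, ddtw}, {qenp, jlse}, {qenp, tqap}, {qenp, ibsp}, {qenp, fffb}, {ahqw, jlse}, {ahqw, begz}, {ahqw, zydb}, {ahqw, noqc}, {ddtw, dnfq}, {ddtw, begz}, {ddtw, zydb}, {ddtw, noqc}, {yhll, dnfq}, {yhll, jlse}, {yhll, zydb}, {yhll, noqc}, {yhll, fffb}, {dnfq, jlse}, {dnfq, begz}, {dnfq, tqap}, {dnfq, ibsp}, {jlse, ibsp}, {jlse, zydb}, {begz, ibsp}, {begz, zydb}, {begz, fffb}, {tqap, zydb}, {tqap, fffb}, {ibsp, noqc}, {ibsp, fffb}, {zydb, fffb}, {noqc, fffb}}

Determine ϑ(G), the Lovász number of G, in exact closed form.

deg(yoje) = 10; N(yoje) = {ukeu, eyfu, nakr, nfzq, mqow, ahqw, yhll, begz, tqap, ibsp}.
Vertex nakr has 10 neighbors: wwco, yoje, lceb, mqow, qenp, ahqw, ddtw, yhll, dnfq, fffb.
deg(eyfu) = 10; N(eyfu) = {ukeu, wwco, wveg, yoje, lceb, qenp, ddtw, yhll, ibsp, zydb}.
N(begz) = {wveg, yoje, lceb, nfzq, ahqw, ddtw, dnfq, ibsp, zydb, fffb}, |N(begz)| = 10.
Regular of degree 10 on 21 vertices: Kneser-type, 2-subsets of [7].
The 3 distinct eigenvalues: [10.0, 1.0, -4.0].
Lovász (edge-transitive): ϑ = −21·(-4)/((10)−(-4)) = 6.
ϑ(G) ≈ 6.0000.

6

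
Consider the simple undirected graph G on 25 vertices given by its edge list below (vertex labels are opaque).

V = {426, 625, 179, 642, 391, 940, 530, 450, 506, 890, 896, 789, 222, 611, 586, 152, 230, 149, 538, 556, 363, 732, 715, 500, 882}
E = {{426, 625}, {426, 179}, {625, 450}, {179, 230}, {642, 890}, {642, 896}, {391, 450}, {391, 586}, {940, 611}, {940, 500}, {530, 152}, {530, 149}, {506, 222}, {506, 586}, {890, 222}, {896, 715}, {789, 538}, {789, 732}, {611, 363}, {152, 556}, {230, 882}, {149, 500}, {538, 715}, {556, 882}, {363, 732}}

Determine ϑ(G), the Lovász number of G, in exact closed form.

25*cos(pi/25)/(cos(pi/25) + 1)

N(715) = {896, 538}, |N(715)| = 2.
deg(363) = 2; N(363) = {611, 732}.
N(506) = {222, 586}, |N(506)| = 2.
N(732) = {789, 363}, |N(732)| = 2.
Every vertex has degree 2 (N=25); connected 2-regular on 25 ⇒ C_{25}.
spec(A) ≈ [2.0, 1.937166, 1.752613, 1.457937, 1.071654, 0.618034, 0.125581, -0.374763, -0.851559, -1.274848, -1.618034, -1.859553, -1.984229] (distinct, 6 d.p.).
Lovász: ϑ = −25(-2*cos(pi/25))/(2+-(-1)*2*cos(pi/25)) = 25*cos(pi/25)/(cos(pi/25) + 1).
ϑ(G) ≈ 12.45052.
Lovász sandwich 12 ≤ 25*cos(pi/25)/(cos(pi/25) + 1) ≤ 13: both strict.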